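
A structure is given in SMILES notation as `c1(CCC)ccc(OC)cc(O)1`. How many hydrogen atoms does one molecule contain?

14

Atom tally by fragment:
  benzene ring core → C:6 H:6
  (− 3 ring H displaced by substituents)
  + CH2CH2CH3 → C:3 H:7
  + OCH3 → C:1 H:3 O:1
  + OH → O:1 H:1
Element totals:
  C: 10
  H: 14
  O: 2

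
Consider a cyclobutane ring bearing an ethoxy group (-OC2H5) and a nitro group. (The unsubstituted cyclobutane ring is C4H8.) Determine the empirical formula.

C6H11NO3

Atom tally by fragment:
  cyclobutane ring core → C:4 H:8
  (− 2 ring H displaced by substituents)
  + OC2H5 → C:2 H:5 O:1
  + NO2 → N:1 O:2
Element totals:
  C: 6
  H: 11
  N: 1
  O: 3
Molecular formula: C6H11NO3.
gcd of subscripts (6, 11, 1, 3) = 1, so the empirical formula equals the molecular formula.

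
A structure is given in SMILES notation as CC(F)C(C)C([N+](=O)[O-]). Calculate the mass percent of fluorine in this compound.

Atom tally by fragment:
  CH3 → C:1 H:3
  CH(F) → C:1 H:1 F:1
  CH(CH3) → C:2 H:4
  CH2NO2 → C:1 H:2 N:1 O:2
Element totals:
  C: 5
  H: 10
  F: 1
  N: 1
  O: 2
Molecular formula: C5H10FNO2.
Molar mass = 135.138 g/mol.
Mass from F: 1 × 18.998 = 18.998 g/mol.
%F = 18.998 / 135.138 × 100 = 14.06%.

14.06%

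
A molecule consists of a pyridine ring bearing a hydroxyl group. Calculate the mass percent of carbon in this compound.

Atom tally by fragment:
  pyridine ring core → C:5 H:5 N:1
  (− 1 ring H displaced by substituents)
  + OH → O:1 H:1
Element totals:
  C: 5
  H: 5
  N: 1
  O: 1
Molecular formula: C5H5NO.
Molar mass = 95.101 g/mol.
Mass from C: 5 × 12.011 = 60.055 g/mol.
%C = 60.055 / 95.101 × 100 = 63.15%.

63.15%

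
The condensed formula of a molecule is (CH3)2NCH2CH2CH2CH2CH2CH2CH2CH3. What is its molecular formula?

C10H23N

Atom tally by fragment:
  (CH3)2NCH2 → C:3 H:8 N:1
  CH2 → C:1 H:2
  CH2 → C:1 H:2
  CH2 → C:1 H:2
  CH2 → C:1 H:2
  CH2 → C:1 H:2
  CH2 → C:1 H:2
  CH3 → C:1 H:3
Element totals:
  C: 10
  H: 23
  N: 1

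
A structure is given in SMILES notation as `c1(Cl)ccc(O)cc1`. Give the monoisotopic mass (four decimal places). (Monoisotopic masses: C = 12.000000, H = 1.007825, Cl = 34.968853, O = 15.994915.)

Atom tally by fragment:
  benzene ring core → C:6 H:6
  (− 2 ring H displaced by substituents)
  + Cl → Cl:1
  + OH → O:1 H:1
Element totals:
  C: 6
  H: 5
  Cl: 1
  O: 1
Molecular formula: C6H5ClO.
  M = 6(12.0) + 5(1.007825) + 34.968853 + 15.994915
    = 72.000000 + 5.039125 + 34.968853 + 15.994915 = 128.002893

128.0029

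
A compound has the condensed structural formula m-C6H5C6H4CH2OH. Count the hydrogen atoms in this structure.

Atom tally by fragment:
  benzene ring core → C:6 H:6
  (− 2 ring H displaced by substituents)
  + C6H5 → C:6 H:5
  + CH2OH → C:1 H:3 O:1
Element totals:
  C: 13
  H: 12
  O: 1

12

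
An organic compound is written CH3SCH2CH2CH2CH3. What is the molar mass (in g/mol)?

Atom tally by fragment:
  CH3SCH2 → C:2 H:5 S:1
  CH2 → C:1 H:2
  CH2 → C:1 H:2
  CH3 → C:1 H:3
Element totals:
  C: 5
  H: 12
  S: 1
Molecular formula: C5H12S.
  M = 5(12.011) + 12(1.008) + 32.06
    = 60.055 + 12.096 + 32.060 = 104.211

104.21 g/mol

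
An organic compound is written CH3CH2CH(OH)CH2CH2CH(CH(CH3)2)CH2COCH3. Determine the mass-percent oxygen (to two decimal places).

15.97%

Atom tally by fragment:
  CH3 → C:1 H:3
  CH2 → C:1 H:2
  CH(OH) → C:1 H:2 O:1
  CH2 → C:1 H:2
  CH2 → C:1 H:2
  CH(CH(CH3)2) → C:4 H:8
  CH2COCH3 → C:3 H:5 O:1
Element totals:
  C: 12
  H: 24
  O: 2
Molecular formula: C12H24O2.
Molar mass = 200.322 g/mol.
Mass from O: 2 × 15.999 = 31.998 g/mol.
%O = 31.998 / 200.322 × 100 = 15.97%.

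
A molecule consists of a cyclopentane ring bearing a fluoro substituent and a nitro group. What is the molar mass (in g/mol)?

133.12 g/mol

Atom tally by fragment:
  cyclopentane ring core → C:5 H:10
  (− 2 ring H displaced by substituents)
  + F → F:1
  + NO2 → N:1 O:2
Element totals:
  C: 5
  H: 8
  F: 1
  N: 1
  O: 2
Molecular formula: C5H8FNO2.
  M = 5(12.011) + 8(1.008) + 18.998 + 14.007 + 2(15.999)
    = 60.055 + 8.064 + 18.998 + 14.007 + 31.998 = 133.122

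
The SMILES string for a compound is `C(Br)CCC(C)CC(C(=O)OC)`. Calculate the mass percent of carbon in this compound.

Atom tally by fragment:
  BrCH2 → C:1 H:2 Br:1
  CH2 → C:1 H:2
  CH2 → C:1 H:2
  CH(CH3) → C:2 H:4
  CH2 → C:1 H:2
  CH2COOCH3 → C:3 H:5 O:2
Element totals:
  C: 9
  H: 17
  Br: 1
  O: 2
Molecular formula: C9H17BrO2.
Molar mass = 237.137 g/mol.
Mass from C: 9 × 12.011 = 108.099 g/mol.
%C = 108.099 / 237.137 × 100 = 45.59%.

45.59%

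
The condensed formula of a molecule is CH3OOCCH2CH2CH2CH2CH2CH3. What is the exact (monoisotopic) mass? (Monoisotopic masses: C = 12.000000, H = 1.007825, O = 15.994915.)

Element totals:
  C: 8
  H: 16
  O: 2
Molecular formula: C8H16O2.
  M = 8(12.0) + 16(1.007825) + 2(15.994915)
    = 96.000000 + 16.125200 + 31.989830 = 144.115030

144.1150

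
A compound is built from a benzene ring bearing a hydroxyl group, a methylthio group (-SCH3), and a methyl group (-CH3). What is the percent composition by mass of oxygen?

10.37%

Atom tally by fragment:
  benzene ring core → C:6 H:6
  (− 3 ring H displaced by substituents)
  + OH → O:1 H:1
  + SCH3 → C:1 H:3 S:1
  + CH3 → C:1 H:3
Element totals:
  C: 8
  H: 10
  O: 1
  S: 1
Molecular formula: C8H10OS.
Molar mass = 154.227 g/mol.
Mass from O: 1 × 15.999 = 15.999 g/mol.
%O = 15.999 / 154.227 × 100 = 10.37%.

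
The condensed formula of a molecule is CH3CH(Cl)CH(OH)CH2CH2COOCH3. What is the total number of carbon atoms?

Element totals:
  C: 7
  H: 13
  Cl: 1
  O: 3

7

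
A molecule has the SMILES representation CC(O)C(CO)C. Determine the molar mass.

Atom tally by fragment:
  CH3 → C:1 H:3
  CH(OH) → C:1 H:2 O:1
  CH(CH2OH) → C:2 H:4 O:1
  CH3 → C:1 H:3
Element totals:
  C: 5
  H: 12
  O: 2
Molecular formula: C5H12O2.
  M = 5(12.011) + 12(1.008) + 2(15.999)
    = 60.055 + 12.096 + 31.998 = 104.149

104.15 g/mol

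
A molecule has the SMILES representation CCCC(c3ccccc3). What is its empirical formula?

C5H7

Atom tally by fragment:
  CH3 → C:1 H:3
  CH2 → C:1 H:2
  CH2 → C:1 H:2
  CH2C6H5 → C:7 H:7
Element totals:
  C: 10
  H: 14
Molecular formula: C10H14.
gcd of subscripts = 2; dividing each by 2:
  C: 10/2 = 5
  H: 14/2 = 7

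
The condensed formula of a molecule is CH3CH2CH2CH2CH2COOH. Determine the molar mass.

116.16 g/mol

Atom tally by fragment:
  CH3 → C:1 H:3
  CH2 → C:1 H:2
  CH2 → C:1 H:2
  CH2 → C:1 H:2
  CH2COOH → C:2 H:3 O:2
Element totals:
  C: 6
  H: 12
  O: 2
Molecular formula: C6H12O2.
  M = 6(12.011) + 12(1.008) + 2(15.999)
    = 72.066 + 12.096 + 31.998 = 116.160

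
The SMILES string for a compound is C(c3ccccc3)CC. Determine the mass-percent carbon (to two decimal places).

Atom tally by fragment:
  C6H5CH2 → C:7 H:7
  CH2 → C:1 H:2
  CH3 → C:1 H:3
Element totals:
  C: 9
  H: 12
Molecular formula: C9H12.
Molar mass = 120.195 g/mol.
Mass from C: 9 × 12.011 = 108.099 g/mol.
%C = 108.099 / 120.195 × 100 = 89.94%.

89.94%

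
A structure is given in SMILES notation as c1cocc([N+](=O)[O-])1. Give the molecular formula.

C4H3NO3

Atom tally by fragment:
  furan ring core → C:4 H:4 O:1
  (− 1 ring H displaced by substituents)
  + NO2 → N:1 O:2
Element totals:
  C: 4
  H: 3
  N: 1
  O: 3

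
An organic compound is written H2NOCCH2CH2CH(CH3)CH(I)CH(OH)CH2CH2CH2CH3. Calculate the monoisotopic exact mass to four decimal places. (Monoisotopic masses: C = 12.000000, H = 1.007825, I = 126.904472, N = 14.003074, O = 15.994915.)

327.0695

Atom tally by fragment:
  H2NOCCH2 → C:2 H:4 O:1 N:1
  CH2 → C:1 H:2
  CH(CH3) → C:2 H:4
  CH(I) → C:1 H:1 I:1
  CH(OH) → C:1 H:2 O:1
  CH2 → C:1 H:2
  CH2 → C:1 H:2
  CH2 → C:1 H:2
  CH3 → C:1 H:3
Element totals:
  C: 11
  H: 22
  I: 1
  N: 1
  O: 2
Molecular formula: C11H22INO2.
  M = 11(12.0) + 22(1.007825) + 126.904472 + 14.003074 + 2(15.994915)
    = 132.000000 + 22.172150 + 126.904472 + 14.003074 + 31.989830 = 327.069526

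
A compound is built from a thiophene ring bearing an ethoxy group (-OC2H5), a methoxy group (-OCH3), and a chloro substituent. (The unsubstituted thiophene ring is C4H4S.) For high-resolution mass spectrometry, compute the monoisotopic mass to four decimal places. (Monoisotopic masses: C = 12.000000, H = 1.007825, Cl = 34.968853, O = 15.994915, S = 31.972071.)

192.0012

Atom tally by fragment:
  thiophene ring core → C:4 H:4 S:1
  (− 3 ring H displaced by substituents)
  + OC2H5 → C:2 H:5 O:1
  + OCH3 → C:1 H:3 O:1
  + Cl → Cl:1
Element totals:
  C: 7
  H: 9
  Cl: 1
  O: 2
  S: 1
Molecular formula: C7H9ClO2S.
  M = 7(12.0) + 9(1.007825) + 34.968853 + 2(15.994915) + 31.972071
    = 84.000000 + 9.070425 + 34.968853 + 31.989830 + 31.972071 = 192.001179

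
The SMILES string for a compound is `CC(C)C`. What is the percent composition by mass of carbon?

Atom tally by fragment:
  CH3 → C:1 H:3
  CH(CH3) → C:2 H:4
  CH3 → C:1 H:3
Element totals:
  C: 4
  H: 10
Molecular formula: C4H10.
Molar mass = 58.124 g/mol.
Mass from C: 4 × 12.011 = 48.044 g/mol.
%C = 48.044 / 58.124 × 100 = 82.66%.

82.66%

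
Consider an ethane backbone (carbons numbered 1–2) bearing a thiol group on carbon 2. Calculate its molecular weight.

Atom tally by fragment:
  CH3 → C:1 H:3
  CH2SH → C:1 H:3 S:1
Element totals:
  C: 2
  H: 6
  S: 1
Molecular formula: C2H6S.
  M = 2(12.011) + 6(1.008) + 32.06
    = 24.022 + 6.048 + 32.060 = 62.130

62.13 g/mol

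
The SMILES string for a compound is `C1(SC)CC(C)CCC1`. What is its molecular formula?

C8H16S

Atom tally by fragment:
  cyclohexane ring core → C:6 H:12
  (− 2 ring H displaced by substituents)
  + SCH3 → C:1 H:3 S:1
  + CH3 → C:1 H:3
Element totals:
  C: 8
  H: 16
  S: 1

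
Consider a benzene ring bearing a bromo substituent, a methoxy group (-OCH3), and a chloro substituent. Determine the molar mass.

221.48 g/mol

Atom tally by fragment:
  benzene ring core → C:6 H:6
  (− 3 ring H displaced by substituents)
  + Br → Br:1
  + OCH3 → C:1 H:3 O:1
  + Cl → Cl:1
Element totals:
  C: 7
  H: 6
  Br: 1
  Cl: 1
  O: 1
Molecular formula: C7H6BrClO.
  M = 7(12.011) + 6(1.008) + 79.904 + 35.45 + 15.999
    = 84.077 + 6.048 + 79.904 + 35.450 + 15.999 = 221.478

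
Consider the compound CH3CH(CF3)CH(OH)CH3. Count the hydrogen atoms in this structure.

Atom tally by fragment:
  CH3 → C:1 H:3
  CH(CF3) → C:2 H:1 F:3
  CH(OH) → C:1 H:2 O:1
  CH3 → C:1 H:3
Element totals:
  C: 5
  H: 9
  F: 3
  O: 1

9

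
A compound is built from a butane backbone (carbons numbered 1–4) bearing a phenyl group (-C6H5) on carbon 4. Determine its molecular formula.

C10H14

Atom tally by fragment:
  CH3 → C:1 H:3
  CH2 → C:1 H:2
  CH2 → C:1 H:2
  CH2C6H5 → C:7 H:7
Element totals:
  C: 10
  H: 14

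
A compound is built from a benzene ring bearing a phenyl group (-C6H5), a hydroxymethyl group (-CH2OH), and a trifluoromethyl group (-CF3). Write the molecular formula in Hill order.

C14H11F3O

Atom tally by fragment:
  benzene ring core → C:6 H:6
  (− 3 ring H displaced by substituents)
  + C6H5 → C:6 H:5
  + CH2OH → C:1 H:3 O:1
  + CF3 → C:1 F:3
Element totals:
  C: 14
  H: 11
  F: 3
  O: 1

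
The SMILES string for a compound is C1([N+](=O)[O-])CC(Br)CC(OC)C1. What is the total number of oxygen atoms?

Atom tally by fragment:
  cyclohexane ring core → C:6 H:12
  (− 3 ring H displaced by substituents)
  + NO2 → N:1 O:2
  + Br → Br:1
  + OCH3 → C:1 H:3 O:1
Element totals:
  C: 7
  H: 12
  Br: 1
  N: 1
  O: 3

3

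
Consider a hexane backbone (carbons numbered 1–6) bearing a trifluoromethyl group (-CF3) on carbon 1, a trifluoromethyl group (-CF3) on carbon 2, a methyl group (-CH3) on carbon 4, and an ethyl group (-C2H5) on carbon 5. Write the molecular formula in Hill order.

Atom tally by fragment:
  F3CCH2 → C:2 H:2 F:3
  CH(CF3) → C:2 H:1 F:3
  CH2 → C:1 H:2
  CH(CH3) → C:2 H:4
  CH(C2H5) → C:3 H:6
  CH3 → C:1 H:3
Element totals:
  C: 11
  H: 18
  F: 6

C11H18F6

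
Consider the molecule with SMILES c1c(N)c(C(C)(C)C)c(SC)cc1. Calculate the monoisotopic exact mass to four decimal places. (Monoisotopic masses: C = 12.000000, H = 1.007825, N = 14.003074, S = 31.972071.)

195.1082

Atom tally by fragment:
  benzene ring core → C:6 H:6
  (− 3 ring H displaced by substituents)
  + NH2 → N:1 H:2
  + C(CH3)3 → C:4 H:9
  + SCH3 → C:1 H:3 S:1
Element totals:
  C: 11
  H: 17
  N: 1
  S: 1
Molecular formula: C11H17NS.
  M = 11(12.0) + 17(1.007825) + 14.003074 + 31.972071
    = 132.000000 + 17.133025 + 14.003074 + 31.972071 = 195.108170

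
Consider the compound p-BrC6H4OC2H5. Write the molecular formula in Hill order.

Element totals:
  C: 8
  H: 9
  Br: 1
  O: 1

C8H9BrO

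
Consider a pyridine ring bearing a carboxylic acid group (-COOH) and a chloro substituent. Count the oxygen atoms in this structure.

Atom tally by fragment:
  pyridine ring core → C:5 H:5 N:1
  (− 2 ring H displaced by substituents)
  + COOH → C:1 H:1 O:2
  + Cl → Cl:1
Element totals:
  C: 6
  H: 4
  Cl: 1
  N: 1
  O: 2

2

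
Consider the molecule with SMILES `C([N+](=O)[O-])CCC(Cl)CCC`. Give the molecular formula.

C7H14ClNO2

Atom tally by fragment:
  O2NCH2 → C:1 H:2 N:1 O:2
  CH2 → C:1 H:2
  CH2 → C:1 H:2
  CH(Cl) → C:1 H:1 Cl:1
  CH2 → C:1 H:2
  CH2 → C:1 H:2
  CH3 → C:1 H:3
Element totals:
  C: 7
  H: 14
  Cl: 1
  N: 1
  O: 2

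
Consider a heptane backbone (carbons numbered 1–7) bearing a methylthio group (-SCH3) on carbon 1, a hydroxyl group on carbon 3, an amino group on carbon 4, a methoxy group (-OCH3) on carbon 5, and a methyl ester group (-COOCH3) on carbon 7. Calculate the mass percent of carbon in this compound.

Atom tally by fragment:
  CH3SCH2 → C:2 H:5 S:1
  CH2 → C:1 H:2
  CH(OH) → C:1 H:2 O:1
  CH(NH2) → C:1 H:3 N:1
  CH(OCH3) → C:2 H:4 O:1
  CH2 → C:1 H:2
  CH2COOCH3 → C:3 H:5 O:2
Element totals:
  C: 11
  H: 23
  N: 1
  O: 4
  S: 1
Molecular formula: C11H23NO4S.
Molar mass = 265.368 g/mol.
Mass from C: 11 × 12.011 = 132.121 g/mol.
%C = 132.121 / 265.368 × 100 = 49.79%.

49.79%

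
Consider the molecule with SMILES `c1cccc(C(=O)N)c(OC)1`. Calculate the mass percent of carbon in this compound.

Atom tally by fragment:
  benzene ring core → C:6 H:6
  (− 2 ring H displaced by substituents)
  + CONH2 → C:1 H:2 O:1 N:1
  + OCH3 → C:1 H:3 O:1
Element totals:
  C: 8
  H: 9
  N: 1
  O: 2
Molecular formula: C8H9NO2.
Molar mass = 151.165 g/mol.
Mass from C: 8 × 12.011 = 96.088 g/mol.
%C = 96.088 / 151.165 × 100 = 63.56%.

63.56%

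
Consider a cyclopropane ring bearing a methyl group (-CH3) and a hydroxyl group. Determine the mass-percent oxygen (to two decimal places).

22.19%

Atom tally by fragment:
  cyclopropane ring core → C:3 H:6
  (− 2 ring H displaced by substituents)
  + CH3 → C:1 H:3
  + OH → O:1 H:1
Element totals:
  C: 4
  H: 8
  O: 1
Molecular formula: C4H8O.
Molar mass = 72.107 g/mol.
Mass from O: 1 × 15.999 = 15.999 g/mol.
%O = 15.999 / 72.107 × 100 = 22.19%.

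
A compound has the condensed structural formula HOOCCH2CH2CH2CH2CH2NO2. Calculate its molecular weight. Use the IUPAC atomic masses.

Element totals:
  C: 6
  H: 11
  N: 1
  O: 4
Molecular formula: C6H11NO4.
  M = 6(12.011) + 11(1.008) + 14.007 + 4(15.999)
    = 72.066 + 11.088 + 14.007 + 63.996 = 161.157

161.16 g/mol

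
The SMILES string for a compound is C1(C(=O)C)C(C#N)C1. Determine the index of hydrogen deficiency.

4

Atom tally by fragment:
  cyclopropane ring core → C:3 H:6
  (− 2 ring H displaced by substituents)
  + COCH3 → C:2 H:3 O:1
  + CN → C:1 N:1
Element totals:
  C: 6
  H: 7
  N: 1
  O: 1
Molecular formula: C6H7NO.
DoU = (2C + 2 + N − H − X) / 2 = (2·6 + 2 + 1 − 7 − 0) / 2 = 4.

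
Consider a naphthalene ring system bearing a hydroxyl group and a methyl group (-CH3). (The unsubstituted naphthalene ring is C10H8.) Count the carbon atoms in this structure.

Atom tally by fragment:
  naphthalene ring system core → C:10 H:8
  (− 2 ring H displaced by substituents)
  + OH → O:1 H:1
  + CH3 → C:1 H:3
Element totals:
  C: 11
  H: 10
  O: 1

11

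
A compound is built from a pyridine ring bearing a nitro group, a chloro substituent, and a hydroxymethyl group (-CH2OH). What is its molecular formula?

Atom tally by fragment:
  pyridine ring core → C:5 H:5 N:1
  (− 3 ring H displaced by substituents)
  + NO2 → N:1 O:2
  + Cl → Cl:1
  + CH2OH → C:1 H:3 O:1
Element totals:
  C: 6
  H: 5
  Cl: 1
  N: 2
  O: 3

C6H5ClN2O3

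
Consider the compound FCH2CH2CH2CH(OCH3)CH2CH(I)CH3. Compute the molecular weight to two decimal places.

274.12 g/mol

Atom tally by fragment:
  FCH2 → C:1 H:2 F:1
  CH2 → C:1 H:2
  CH2 → C:1 H:2
  CH(OCH3) → C:2 H:4 O:1
  CH2 → C:1 H:2
  CH(I) → C:1 H:1 I:1
  CH3 → C:1 H:3
Element totals:
  C: 8
  H: 16
  F: 1
  I: 1
  O: 1
Molecular formula: C8H16FIO.
  M = 8(12.011) + 16(1.008) + 18.998 + 126.904 + 15.999
    = 96.088 + 16.128 + 18.998 + 126.904 + 15.999 = 274.117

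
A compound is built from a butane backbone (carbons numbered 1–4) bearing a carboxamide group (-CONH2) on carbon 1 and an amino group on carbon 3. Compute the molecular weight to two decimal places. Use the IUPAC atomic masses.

Atom tally by fragment:
  H2NOCCH2 → C:2 H:4 O:1 N:1
  CH2 → C:1 H:2
  CH(NH2) → C:1 H:3 N:1
  CH3 → C:1 H:3
Element totals:
  C: 5
  H: 12
  N: 2
  O: 1
Molecular formula: C5H12N2O.
  M = 5(12.011) + 12(1.008) + 2(14.007) + 15.999
    = 60.055 + 12.096 + 28.014 + 15.999 = 116.164

116.16 g/mol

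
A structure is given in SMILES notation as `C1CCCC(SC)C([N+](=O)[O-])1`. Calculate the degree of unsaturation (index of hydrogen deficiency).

Atom tally by fragment:
  cyclohexane ring core → C:6 H:12
  (− 2 ring H displaced by substituents)
  + SCH3 → C:1 H:3 S:1
  + NO2 → N:1 O:2
Element totals:
  C: 7
  H: 13
  N: 1
  O: 2
  S: 1
Molecular formula: C7H13NO2S.
DoU = (2C + 2 + N − H − X) / 2 = (2·7 + 2 + 1 − 13 − 0) / 2 = 2.

2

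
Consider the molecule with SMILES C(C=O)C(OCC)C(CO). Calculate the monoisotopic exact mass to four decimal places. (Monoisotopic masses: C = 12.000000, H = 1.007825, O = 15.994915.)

146.0943

Atom tally by fragment:
  OHCCH2 → C:2 H:3 O:1
  CH(OC2H5) → C:3 H:6 O:1
  CH2CH2OH → C:2 H:5 O:1
Element totals:
  C: 7
  H: 14
  O: 3
Molecular formula: C7H14O3.
  M = 7(12.0) + 14(1.007825) + 3(15.994915)
    = 84.000000 + 14.109550 + 47.984745 = 146.094295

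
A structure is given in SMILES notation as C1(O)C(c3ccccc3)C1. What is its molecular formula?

Atom tally by fragment:
  cyclopropane ring core → C:3 H:6
  (− 2 ring H displaced by substituents)
  + OH → O:1 H:1
  + C6H5 → C:6 H:5
Element totals:
  C: 9
  H: 10
  O: 1

C9H10O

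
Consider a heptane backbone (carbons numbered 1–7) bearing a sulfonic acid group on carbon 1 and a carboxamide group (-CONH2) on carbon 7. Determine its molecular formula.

C8H17NO4S

Atom tally by fragment:
  HO3SCH2 → C:1 H:3 S:1 O:3
  CH2 → C:1 H:2
  CH2 → C:1 H:2
  CH2 → C:1 H:2
  CH2 → C:1 H:2
  CH2 → C:1 H:2
  CH2CONH2 → C:2 H:4 O:1 N:1
Element totals:
  C: 8
  H: 17
  N: 1
  O: 4
  S: 1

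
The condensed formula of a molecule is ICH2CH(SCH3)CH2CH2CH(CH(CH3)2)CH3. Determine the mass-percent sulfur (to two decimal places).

Element totals:
  C: 10
  H: 21
  I: 1
  S: 1
Molecular formula: C10H21IS.
Molar mass = 300.242 g/mol.
Mass from S: 1 × 32.06 = 32.060 g/mol.
%S = 32.060 / 300.242 × 100 = 10.68%.

10.68%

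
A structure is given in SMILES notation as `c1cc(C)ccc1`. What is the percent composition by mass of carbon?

91.25%

Atom tally by fragment:
  benzene ring core → C:6 H:6
  (− 1 ring H displaced by substituents)
  + CH3 → C:1 H:3
Element totals:
  C: 7
  H: 8
Molecular formula: C7H8.
Molar mass = 92.141 g/mol.
Mass from C: 7 × 12.011 = 84.077 g/mol.
%C = 84.077 / 92.141 × 100 = 91.25%.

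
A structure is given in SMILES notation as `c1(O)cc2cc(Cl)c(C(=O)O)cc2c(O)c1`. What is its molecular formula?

Atom tally by fragment:
  naphthalene ring system core → C:10 H:8
  (− 4 ring H displaced by substituents)
  + OH → O:1 H:1
  + Cl → Cl:1
  + COOH → C:1 H:1 O:2
  + OH → O:1 H:1
Element totals:
  C: 11
  H: 7
  Cl: 1
  O: 4

C11H7ClO4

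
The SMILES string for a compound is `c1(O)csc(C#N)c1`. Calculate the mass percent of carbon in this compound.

Atom tally by fragment:
  thiophene ring core → C:4 H:4 S:1
  (− 2 ring H displaced by substituents)
  + OH → O:1 H:1
  + CN → C:1 N:1
Element totals:
  C: 5
  H: 3
  N: 1
  O: 1
  S: 1
Molecular formula: C5H3NOS.
Molar mass = 125.145 g/mol.
Mass from C: 5 × 12.011 = 60.055 g/mol.
%C = 60.055 / 125.145 × 100 = 47.99%.

47.99%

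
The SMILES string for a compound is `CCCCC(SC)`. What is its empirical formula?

Atom tally by fragment:
  CH3 → C:1 H:3
  CH2 → C:1 H:2
  CH2 → C:1 H:2
  CH2 → C:1 H:2
  CH2SCH3 → C:2 H:5 S:1
Element totals:
  C: 6
  H: 14
  S: 1
Molecular formula: C6H14S.
gcd of subscripts (6, 14, 1) = 1, so the empirical formula equals the molecular formula.

C6H14S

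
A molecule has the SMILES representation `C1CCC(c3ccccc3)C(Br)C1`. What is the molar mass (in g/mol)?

239.16 g/mol

Atom tally by fragment:
  cyclohexane ring core → C:6 H:12
  (− 2 ring H displaced by substituents)
  + C6H5 → C:6 H:5
  + Br → Br:1
Element totals:
  C: 12
  H: 15
  Br: 1
Molecular formula: C12H15Br.
  M = 12(12.011) + 15(1.008) + 79.904
    = 144.132 + 15.120 + 79.904 = 239.156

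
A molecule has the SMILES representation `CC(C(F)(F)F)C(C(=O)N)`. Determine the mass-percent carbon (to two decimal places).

Atom tally by fragment:
  CH3 → C:1 H:3
  CH(CF3) → C:2 H:1 F:3
  CH2CONH2 → C:2 H:4 O:1 N:1
Element totals:
  C: 5
  H: 8
  F: 3
  N: 1
  O: 1
Molecular formula: C5H8F3NO.
Molar mass = 155.119 g/mol.
Mass from C: 5 × 12.011 = 60.055 g/mol.
%C = 60.055 / 155.119 × 100 = 38.72%.

38.72%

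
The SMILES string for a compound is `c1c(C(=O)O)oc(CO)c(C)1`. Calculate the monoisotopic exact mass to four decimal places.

Atom tally by fragment:
  furan ring core → C:4 H:4 O:1
  (− 3 ring H displaced by substituents)
  + COOH → C:1 H:1 O:2
  + CH2OH → C:1 H:3 O:1
  + CH3 → C:1 H:3
Element totals:
  C: 7
  H: 8
  O: 4
Molecular formula: C7H8O4.
  M = 7(12.0) + 8(1.007825) + 4(15.994915)
    = 84.000000 + 8.062600 + 63.979660 = 156.042260

156.0423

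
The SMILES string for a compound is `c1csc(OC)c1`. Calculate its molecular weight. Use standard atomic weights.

114.16 g/mol

Atom tally by fragment:
  thiophene ring core → C:4 H:4 S:1
  (− 1 ring H displaced by substituents)
  + OCH3 → C:1 H:3 O:1
Element totals:
  C: 5
  H: 6
  O: 1
  S: 1
Molecular formula: C5H6OS.
  M = 5(12.011) + 6(1.008) + 15.999 + 32.06
    = 60.055 + 6.048 + 15.999 + 32.060 = 114.162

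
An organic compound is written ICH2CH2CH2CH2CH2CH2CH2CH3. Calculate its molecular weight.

Atom tally by fragment:
  ICH2 → C:1 H:2 I:1
  CH2 → C:1 H:2
  CH2 → C:1 H:2
  CH2 → C:1 H:2
  CH2 → C:1 H:2
  CH2 → C:1 H:2
  CH2 → C:1 H:2
  CH3 → C:1 H:3
Element totals:
  C: 8
  H: 17
  I: 1
Molecular formula: C8H17I.
  M = 8(12.011) + 17(1.008) + 126.904
    = 96.088 + 17.136 + 126.904 = 240.128

240.13 g/mol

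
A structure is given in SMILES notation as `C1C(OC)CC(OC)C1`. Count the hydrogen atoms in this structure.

Atom tally by fragment:
  cyclopentane ring core → C:5 H:10
  (− 2 ring H displaced by substituents)
  + OCH3 → C:1 H:3 O:1
  + OCH3 → C:1 H:3 O:1
Element totals:
  C: 7
  H: 14
  O: 2

14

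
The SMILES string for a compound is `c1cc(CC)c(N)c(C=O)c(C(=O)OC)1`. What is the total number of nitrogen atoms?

Atom tally by fragment:
  benzene ring core → C:6 H:6
  (− 4 ring H displaced by substituents)
  + C2H5 → C:2 H:5
  + NH2 → N:1 H:2
  + CHO → C:1 H:1 O:1
  + COOCH3 → C:2 H:3 O:2
Element totals:
  C: 11
  H: 13
  N: 1
  O: 3

1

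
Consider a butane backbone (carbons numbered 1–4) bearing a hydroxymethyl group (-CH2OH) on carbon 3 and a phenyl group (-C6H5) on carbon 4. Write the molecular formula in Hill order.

C11H16O

Atom tally by fragment:
  CH3 → C:1 H:3
  CH2 → C:1 H:2
  CH(CH2OH) → C:2 H:4 O:1
  CH2C6H5 → C:7 H:7
Element totals:
  C: 11
  H: 16
  O: 1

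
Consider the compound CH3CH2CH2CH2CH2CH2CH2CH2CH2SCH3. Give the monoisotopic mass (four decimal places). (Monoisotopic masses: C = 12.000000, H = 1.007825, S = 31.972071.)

Element totals:
  C: 10
  H: 22
  S: 1
Molecular formula: C10H22S.
  M = 10(12.0) + 22(1.007825) + 31.972071
    = 120.000000 + 22.172150 + 31.972071 = 174.144221

174.1442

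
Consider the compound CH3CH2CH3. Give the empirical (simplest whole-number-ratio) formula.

Atom tally by fragment:
  CH3 → C:1 H:3
  CH2 → C:1 H:2
  CH3 → C:1 H:3
Element totals:
  C: 3
  H: 8
Molecular formula: C3H8.
gcd of subscripts (3, 8) = 1, so the empirical formula equals the molecular formula.

C3H8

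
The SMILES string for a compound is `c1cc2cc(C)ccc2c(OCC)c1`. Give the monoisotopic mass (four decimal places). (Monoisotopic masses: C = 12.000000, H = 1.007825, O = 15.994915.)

Atom tally by fragment:
  naphthalene ring system core → C:10 H:8
  (− 2 ring H displaced by substituents)
  + CH3 → C:1 H:3
  + OC2H5 → C:2 H:5 O:1
Element totals:
  C: 13
  H: 14
  O: 1
Molecular formula: C13H14O.
  M = 13(12.0) + 14(1.007825) + 15.994915
    = 156.000000 + 14.109550 + 15.994915 = 186.104465

186.1045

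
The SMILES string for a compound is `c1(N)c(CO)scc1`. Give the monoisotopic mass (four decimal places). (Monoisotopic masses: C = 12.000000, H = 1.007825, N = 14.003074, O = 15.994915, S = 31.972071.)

129.0248

Atom tally by fragment:
  thiophene ring core → C:4 H:4 S:1
  (− 2 ring H displaced by substituents)
  + NH2 → N:1 H:2
  + CH2OH → C:1 H:3 O:1
Element totals:
  C: 5
  H: 7
  N: 1
  O: 1
  S: 1
Molecular formula: C5H7NOS.
  M = 5(12.0) + 7(1.007825) + 14.003074 + 15.994915 + 31.972071
    = 60.000000 + 7.054775 + 14.003074 + 15.994915 + 31.972071 = 129.024835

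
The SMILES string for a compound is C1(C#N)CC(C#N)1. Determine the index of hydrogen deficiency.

5

Atom tally by fragment:
  cyclopropane ring core → C:3 H:6
  (− 2 ring H displaced by substituents)
  + CN → C:1 N:1
  + CN → C:1 N:1
Element totals:
  C: 5
  H: 4
  N: 2
Molecular formula: C5H4N2.
DoU = (2C + 2 + N − H − X) / 2 = (2·5 + 2 + 2 − 4 − 0) / 2 = 5.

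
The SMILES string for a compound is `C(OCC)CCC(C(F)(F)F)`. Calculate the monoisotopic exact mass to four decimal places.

Atom tally by fragment:
  C2H5OCH2 → C:3 H:7 O:1
  CH2 → C:1 H:2
  CH2 → C:1 H:2
  CH2CF3 → C:2 H:2 F:3
Element totals:
  C: 7
  H: 13
  F: 3
  O: 1
Molecular formula: C7H13F3O.
  M = 7(12.0) + 13(1.007825) + 3(18.998403) + 15.994915
    = 84.000000 + 13.101725 + 56.995209 + 15.994915 = 170.091849

170.0918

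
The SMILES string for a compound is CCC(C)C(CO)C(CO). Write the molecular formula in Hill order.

C8H18O2

Atom tally by fragment:
  CH3 → C:1 H:3
  CH2 → C:1 H:2
  CH(CH3) → C:2 H:4
  CH(CH2OH) → C:2 H:4 O:1
  CH2CH2OH → C:2 H:5 O:1
Element totals:
  C: 8
  H: 18
  O: 2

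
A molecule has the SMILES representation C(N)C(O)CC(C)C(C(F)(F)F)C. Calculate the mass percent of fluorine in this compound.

Atom tally by fragment:
  H2NCH2 → C:1 H:4 N:1
  CH(OH) → C:1 H:2 O:1
  CH2 → C:1 H:2
  CH(CH3) → C:2 H:4
  CH(CF3) → C:2 H:1 F:3
  CH3 → C:1 H:3
Element totals:
  C: 8
  H: 16
  F: 3
  N: 1
  O: 1
Molecular formula: C8H16F3NO.
Molar mass = 199.216 g/mol.
Mass from F: 3 × 18.998 = 56.994 g/mol.
%F = 56.994 / 199.216 × 100 = 28.61%.

28.61%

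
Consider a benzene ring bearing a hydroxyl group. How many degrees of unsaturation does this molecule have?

Atom tally by fragment:
  benzene ring core → C:6 H:6
  (− 1 ring H displaced by substituents)
  + OH → O:1 H:1
Element totals:
  C: 6
  H: 6
  O: 1
Molecular formula: C6H6O.
DoU = (2C + 2 + N − H − X) / 2 = (2·6 + 2 + 0 − 6 − 0) / 2 = 4.

4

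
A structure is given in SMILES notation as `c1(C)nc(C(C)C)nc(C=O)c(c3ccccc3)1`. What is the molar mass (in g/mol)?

240.31 g/mol

Atom tally by fragment:
  pyrimidine ring core → C:4 H:4 N:2
  (− 4 ring H displaced by substituents)
  + CH3 → C:1 H:3
  + CH(CH3)2 → C:3 H:7
  + CHO → C:1 H:1 O:1
  + C6H5 → C:6 H:5
Element totals:
  C: 15
  H: 16
  N: 2
  O: 1
Molecular formula: C15H16N2O.
  M = 15(12.011) + 16(1.008) + 2(14.007) + 15.999
    = 180.165 + 16.128 + 28.014 + 15.999 = 240.306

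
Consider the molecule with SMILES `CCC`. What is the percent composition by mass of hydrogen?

18.29%

Atom tally by fragment:
  CH3 → C:1 H:3
  CH2 → C:1 H:2
  CH3 → C:1 H:3
Element totals:
  C: 3
  H: 8
Molecular formula: C3H8.
Molar mass = 44.097 g/mol.
Mass from H: 8 × 1.008 = 8.064 g/mol.
%H = 8.064 / 44.097 × 100 = 18.29%.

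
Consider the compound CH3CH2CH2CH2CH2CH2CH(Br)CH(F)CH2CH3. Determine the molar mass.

Element totals:
  C: 10
  H: 20
  Br: 1
  F: 1
Molecular formula: C10H20BrF.
  M = 10(12.011) + 20(1.008) + 79.904 + 18.998
    = 120.110 + 20.160 + 79.904 + 18.998 = 239.172

239.17 g/mol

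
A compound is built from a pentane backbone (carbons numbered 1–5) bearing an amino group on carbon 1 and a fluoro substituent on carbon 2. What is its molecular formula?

C5H12FN

Atom tally by fragment:
  H2NCH2 → C:1 H:4 N:1
  CH(F) → C:1 H:1 F:1
  CH2 → C:1 H:2
  CH2 → C:1 H:2
  CH3 → C:1 H:3
Element totals:
  C: 5
  H: 12
  F: 1
  N: 1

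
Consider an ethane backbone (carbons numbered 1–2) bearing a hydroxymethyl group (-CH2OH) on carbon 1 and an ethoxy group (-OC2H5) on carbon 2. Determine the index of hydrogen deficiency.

0

Atom tally by fragment:
  HOCH2CH2 → C:2 H:5 O:1
  CH2OC2H5 → C:3 H:7 O:1
Element totals:
  C: 5
  H: 12
  O: 2
Molecular formula: C5H12O2.
DoU = (2C + 2 + N − H − X) / 2 = (2·5 + 2 + 0 − 12 − 0) / 2 = 0.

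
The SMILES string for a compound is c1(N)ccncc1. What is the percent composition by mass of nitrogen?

Atom tally by fragment:
  pyridine ring core → C:5 H:5 N:1
  (− 1 ring H displaced by substituents)
  + NH2 → N:1 H:2
Element totals:
  C: 5
  H: 6
  N: 2
Molecular formula: C5H6N2.
Molar mass = 94.117 g/mol.
Mass from N: 2 × 14.007 = 28.014 g/mol.
%N = 28.014 / 94.117 × 100 = 29.77%.

29.77%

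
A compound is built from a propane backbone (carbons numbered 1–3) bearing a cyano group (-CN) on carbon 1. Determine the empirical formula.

Atom tally by fragment:
  NCCH2 → C:2 H:2 N:1
  CH2 → C:1 H:2
  CH3 → C:1 H:3
Element totals:
  C: 4
  H: 7
  N: 1
Molecular formula: C4H7N.
gcd of subscripts (4, 7, 1) = 1, so the empirical formula equals the molecular formula.

C4H7N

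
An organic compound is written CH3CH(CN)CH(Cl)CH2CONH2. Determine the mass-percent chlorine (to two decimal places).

22.07%

Atom tally by fragment:
  CH3 → C:1 H:3
  CH(CN) → C:2 H:1 N:1
  CH(Cl) → C:1 H:1 Cl:1
  CH2CONH2 → C:2 H:4 O:1 N:1
Element totals:
  C: 6
  H: 9
  Cl: 1
  N: 2
  O: 1
Molecular formula: C6H9ClN2O.
Molar mass = 160.601 g/mol.
Mass from Cl: 1 × 35.45 = 35.450 g/mol.
%Cl = 35.450 / 160.601 × 100 = 22.07%.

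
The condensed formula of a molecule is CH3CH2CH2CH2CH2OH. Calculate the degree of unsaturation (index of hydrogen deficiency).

0

Atom tally by fragment:
  CH3 → C:1 H:3
  CH2 → C:1 H:2
  CH2 → C:1 H:2
  CH2CH2OH → C:2 H:5 O:1
Element totals:
  C: 5
  H: 12
  O: 1
Molecular formula: C5H12O.
DoU = (2C + 2 + N − H − X) / 2 = (2·5 + 2 + 0 − 12 − 0) / 2 = 0.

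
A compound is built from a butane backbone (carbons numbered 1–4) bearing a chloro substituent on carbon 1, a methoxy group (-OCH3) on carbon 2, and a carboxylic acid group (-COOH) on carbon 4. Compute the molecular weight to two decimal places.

166.60 g/mol

Atom tally by fragment:
  ClCH2 → C:1 H:2 Cl:1
  CH(OCH3) → C:2 H:4 O:1
  CH2 → C:1 H:2
  CH2COOH → C:2 H:3 O:2
Element totals:
  C: 6
  H: 11
  Cl: 1
  O: 3
Molecular formula: C6H11ClO3.
  M = 6(12.011) + 11(1.008) + 35.45 + 3(15.999)
    = 72.066 + 11.088 + 35.450 + 47.997 = 166.601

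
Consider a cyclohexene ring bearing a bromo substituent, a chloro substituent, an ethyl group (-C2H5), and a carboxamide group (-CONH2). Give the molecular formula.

Atom tally by fragment:
  cyclohexene ring core → C:6 H:10
  (− 4 ring H displaced by substituents)
  + Br → Br:1
  + Cl → Cl:1
  + C2H5 → C:2 H:5
  + CONH2 → C:1 H:2 O:1 N:1
Element totals:
  C: 9
  H: 13
  Br: 1
  Cl: 1
  N: 1
  O: 1

C9H13BrClNO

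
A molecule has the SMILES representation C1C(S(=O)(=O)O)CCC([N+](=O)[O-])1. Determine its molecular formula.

C5H9NO5S

Atom tally by fragment:
  cyclopentane ring core → C:5 H:10
  (− 2 ring H displaced by substituents)
  + SO3H → S:1 O:3 H:1
  + NO2 → N:1 O:2
Element totals:
  C: 5
  H: 9
  N: 1
  O: 5
  S: 1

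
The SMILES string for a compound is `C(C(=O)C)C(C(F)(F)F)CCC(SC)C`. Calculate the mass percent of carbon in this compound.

Atom tally by fragment:
  CH3COCH2 → C:3 H:5 O:1
  CH(CF3) → C:2 H:1 F:3
  CH2 → C:1 H:2
  CH2 → C:1 H:2
  CH(SCH3) → C:2 H:4 S:1
  CH3 → C:1 H:3
Element totals:
  C: 10
  H: 17
  F: 3
  O: 1
  S: 1
Molecular formula: C10H17F3OS.
Molar mass = 242.299 g/mol.
Mass from C: 10 × 12.011 = 120.110 g/mol.
%C = 120.110 / 242.299 × 100 = 49.57%.

49.57%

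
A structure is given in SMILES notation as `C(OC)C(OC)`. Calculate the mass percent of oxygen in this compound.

Atom tally by fragment:
  CH3OCH2 → C:2 H:5 O:1
  CH2OCH3 → C:2 H:5 O:1
Element totals:
  C: 4
  H: 10
  O: 2
Molecular formula: C4H10O2.
Molar mass = 90.122 g/mol.
Mass from O: 2 × 15.999 = 31.998 g/mol.
%O = 31.998 / 90.122 × 100 = 35.51%.

35.51%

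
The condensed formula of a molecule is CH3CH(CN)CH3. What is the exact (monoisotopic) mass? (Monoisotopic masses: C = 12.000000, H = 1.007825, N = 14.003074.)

Atom tally by fragment:
  CH3 → C:1 H:3
  CH(CN) → C:2 H:1 N:1
  CH3 → C:1 H:3
Element totals:
  C: 4
  H: 7
  N: 1
Molecular formula: C4H7N.
  M = 4(12.0) + 7(1.007825) + 14.003074
    = 48.000000 + 7.054775 + 14.003074 = 69.057849

69.0578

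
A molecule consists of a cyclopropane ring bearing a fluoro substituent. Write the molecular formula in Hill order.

C3H5F

Atom tally by fragment:
  cyclopropane ring core → C:3 H:6
  (− 1 ring H displaced by substituents)
  + F → F:1
Element totals:
  C: 3
  H: 5
  F: 1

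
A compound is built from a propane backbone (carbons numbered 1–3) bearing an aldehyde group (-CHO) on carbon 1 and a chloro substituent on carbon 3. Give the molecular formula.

Atom tally by fragment:
  OHCCH2 → C:2 H:3 O:1
  CH2 → C:1 H:2
  CH2Cl → C:1 H:2 Cl:1
Element totals:
  C: 4
  H: 7
  Cl: 1
  O: 1

C4H7ClO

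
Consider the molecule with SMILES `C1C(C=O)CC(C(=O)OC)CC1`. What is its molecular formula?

C9H14O3

Atom tally by fragment:
  cyclohexane ring core → C:6 H:12
  (− 2 ring H displaced by substituents)
  + CHO → C:1 H:1 O:1
  + COOCH3 → C:2 H:3 O:2
Element totals:
  C: 9
  H: 14
  O: 3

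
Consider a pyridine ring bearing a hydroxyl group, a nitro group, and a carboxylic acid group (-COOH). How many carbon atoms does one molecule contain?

6

Atom tally by fragment:
  pyridine ring core → C:5 H:5 N:1
  (− 3 ring H displaced by substituents)
  + OH → O:1 H:1
  + NO2 → N:1 O:2
  + COOH → C:1 H:1 O:2
Element totals:
  C: 6
  H: 4
  N: 2
  O: 5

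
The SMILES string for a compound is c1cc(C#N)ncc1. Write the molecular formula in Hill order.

Atom tally by fragment:
  pyridine ring core → C:5 H:5 N:1
  (− 1 ring H displaced by substituents)
  + CN → C:1 N:1
Element totals:
  C: 6
  H: 4
  N: 2

C6H4N2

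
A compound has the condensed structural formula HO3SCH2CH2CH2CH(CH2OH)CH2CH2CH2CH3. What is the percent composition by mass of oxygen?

Atom tally by fragment:
  HO3SCH2 → C:1 H:3 S:1 O:3
  CH2 → C:1 H:2
  CH2 → C:1 H:2
  CH(CH2OH) → C:2 H:4 O:1
  CH2 → C:1 H:2
  CH2 → C:1 H:2
  CH2 → C:1 H:2
  CH3 → C:1 H:3
Element totals:
  C: 9
  H: 20
  O: 4
  S: 1
Molecular formula: C9H20O4S.
Molar mass = 224.315 g/mol.
Mass from O: 4 × 15.999 = 63.996 g/mol.
%O = 63.996 / 224.315 × 100 = 28.53%.

28.53%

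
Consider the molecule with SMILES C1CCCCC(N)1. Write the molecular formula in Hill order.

C6H13N

Atom tally by fragment:
  cyclohexane ring core → C:6 H:12
  (− 1 ring H displaced by substituents)
  + NH2 → N:1 H:2
Element totals:
  C: 6
  H: 13
  N: 1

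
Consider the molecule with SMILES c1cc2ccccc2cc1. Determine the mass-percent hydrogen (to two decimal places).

6.29%

Atom tally by fragment:
  naphthalene ring system core → C:10 H:8
Element totals:
  C: 10
  H: 8
Molecular formula: C10H8.
Molar mass = 128.174 g/mol.
Mass from H: 8 × 1.008 = 8.064 g/mol.
%H = 8.064 / 128.174 × 100 = 6.29%.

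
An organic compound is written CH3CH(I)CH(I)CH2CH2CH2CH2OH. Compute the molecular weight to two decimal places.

368.00 g/mol

Atom tally by fragment:
  CH3 → C:1 H:3
  CH(I) → C:1 H:1 I:1
  CH(I) → C:1 H:1 I:1
  CH2 → C:1 H:2
  CH2 → C:1 H:2
  CH2CH2OH → C:2 H:5 O:1
Element totals:
  C: 7
  H: 14
  I: 2
  O: 1
Molecular formula: C7H14I2O.
  M = 7(12.011) + 14(1.008) + 2(126.904) + 15.999
    = 84.077 + 14.112 + 253.808 + 15.999 = 367.996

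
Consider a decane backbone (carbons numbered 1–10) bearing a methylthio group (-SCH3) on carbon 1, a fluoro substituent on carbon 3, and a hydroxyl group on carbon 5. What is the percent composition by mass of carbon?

Atom tally by fragment:
  CH3SCH2 → C:2 H:5 S:1
  CH2 → C:1 H:2
  CH(F) → C:1 H:1 F:1
  CH2 → C:1 H:2
  CH(OH) → C:1 H:2 O:1
  CH2 → C:1 H:2
  CH2 → C:1 H:2
  CH2 → C:1 H:2
  CH2 → C:1 H:2
  CH3 → C:1 H:3
Element totals:
  C: 11
  H: 23
  F: 1
  O: 1
  S: 1
Molecular formula: C11H23FOS.
Molar mass = 222.362 g/mol.
Mass from C: 11 × 12.011 = 132.121 g/mol.
%C = 132.121 / 222.362 × 100 = 59.42%.

59.42%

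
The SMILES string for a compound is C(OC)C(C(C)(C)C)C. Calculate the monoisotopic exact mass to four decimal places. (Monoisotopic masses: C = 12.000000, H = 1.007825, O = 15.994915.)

130.1358

Atom tally by fragment:
  CH3OCH2 → C:2 H:5 O:1
  CH(C(CH3)3) → C:5 H:10
  CH3 → C:1 H:3
Element totals:
  C: 8
  H: 18
  O: 1
Molecular formula: C8H18O.
  M = 8(12.0) + 18(1.007825) + 15.994915
    = 96.000000 + 18.140850 + 15.994915 = 130.135765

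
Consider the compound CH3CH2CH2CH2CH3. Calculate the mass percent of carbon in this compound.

Element totals:
  C: 5
  H: 12
Molecular formula: C5H12.
Molar mass = 72.151 g/mol.
Mass from C: 5 × 12.011 = 60.055 g/mol.
%C = 60.055 / 72.151 × 100 = 83.24%.

83.24%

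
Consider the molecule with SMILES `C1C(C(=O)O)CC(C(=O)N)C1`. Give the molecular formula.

Atom tally by fragment:
  cyclopentane ring core → C:5 H:10
  (− 2 ring H displaced by substituents)
  + COOH → C:1 H:1 O:2
  + CONH2 → C:1 H:2 O:1 N:1
Element totals:
  C: 7
  H: 11
  N: 1
  O: 3

C7H11NO3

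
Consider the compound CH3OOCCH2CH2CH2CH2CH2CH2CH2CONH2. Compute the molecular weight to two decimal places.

201.27 g/mol

Atom tally by fragment:
  CH3OOCCH2 → C:3 H:5 O:2
  CH2 → C:1 H:2
  CH2 → C:1 H:2
  CH2 → C:1 H:2
  CH2 → C:1 H:2
  CH2 → C:1 H:2
  CH2CONH2 → C:2 H:4 O:1 N:1
Element totals:
  C: 10
  H: 19
  N: 1
  O: 3
Molecular formula: C10H19NO3.
  M = 10(12.011) + 19(1.008) + 14.007 + 3(15.999)
    = 120.110 + 19.152 + 14.007 + 47.997 = 201.266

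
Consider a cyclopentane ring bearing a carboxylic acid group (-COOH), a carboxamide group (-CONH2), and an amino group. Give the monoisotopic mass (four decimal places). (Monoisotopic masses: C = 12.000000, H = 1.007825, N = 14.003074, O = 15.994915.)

Atom tally by fragment:
  cyclopentane ring core → C:5 H:10
  (− 3 ring H displaced by substituents)
  + COOH → C:1 H:1 O:2
  + CONH2 → C:1 H:2 O:1 N:1
  + NH2 → N:1 H:2
Element totals:
  C: 7
  H: 12
  N: 2
  O: 3
Molecular formula: C7H12N2O3.
  M = 7(12.0) + 12(1.007825) + 2(14.003074) + 3(15.994915)
    = 84.000000 + 12.093900 + 28.006148 + 47.984745 = 172.084793

172.0848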